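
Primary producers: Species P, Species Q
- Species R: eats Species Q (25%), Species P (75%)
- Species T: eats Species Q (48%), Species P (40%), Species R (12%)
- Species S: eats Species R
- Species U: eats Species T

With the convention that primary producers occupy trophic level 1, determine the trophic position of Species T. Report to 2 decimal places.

Species R: 1 + (0.25×1 + 0.75×1) = 2
Species S: 1 + 2 = 3
Species T: 1 + (0.48×1 + 0.4×1 + 0.12×2) = 2.12
Species U: 1 + 2.12 = 3.12

2.12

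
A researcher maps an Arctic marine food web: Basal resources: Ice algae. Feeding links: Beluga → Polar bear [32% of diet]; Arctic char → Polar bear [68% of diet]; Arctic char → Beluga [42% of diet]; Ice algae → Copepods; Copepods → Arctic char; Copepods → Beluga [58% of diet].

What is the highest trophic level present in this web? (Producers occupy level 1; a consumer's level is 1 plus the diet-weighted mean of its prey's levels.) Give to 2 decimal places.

4.13

Copepods: 1 + 1 = 2
Arctic char: 1 + 2 = 3
Beluga: 1 + (0.58×2 + 0.42×3) = 3.42
Polar bear: 1 + (0.32×3.42 + 0.68×3) = 4.1344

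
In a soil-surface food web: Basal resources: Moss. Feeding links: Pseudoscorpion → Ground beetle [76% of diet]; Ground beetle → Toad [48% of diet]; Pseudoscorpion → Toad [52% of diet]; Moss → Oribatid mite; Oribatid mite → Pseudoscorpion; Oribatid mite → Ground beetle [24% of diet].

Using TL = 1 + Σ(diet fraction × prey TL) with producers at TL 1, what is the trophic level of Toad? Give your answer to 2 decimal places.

Oribatid mite: 1 + 1 = 2
Pseudoscorpion: 1 + 2 = 3
Ground beetle: 1 + (0.24×2 + 0.76×3) = 3.76
Toad: 1 + (0.48×3.76 + 0.52×3) = 4.3648

4.36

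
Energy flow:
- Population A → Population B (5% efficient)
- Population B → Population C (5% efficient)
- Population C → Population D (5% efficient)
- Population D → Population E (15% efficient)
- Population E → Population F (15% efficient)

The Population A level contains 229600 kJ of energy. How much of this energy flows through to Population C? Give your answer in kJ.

574 kJ

Population B: 229600 × 0.05 = 11480 kJ
Population C: 11480 × 0.05 = 574 kJ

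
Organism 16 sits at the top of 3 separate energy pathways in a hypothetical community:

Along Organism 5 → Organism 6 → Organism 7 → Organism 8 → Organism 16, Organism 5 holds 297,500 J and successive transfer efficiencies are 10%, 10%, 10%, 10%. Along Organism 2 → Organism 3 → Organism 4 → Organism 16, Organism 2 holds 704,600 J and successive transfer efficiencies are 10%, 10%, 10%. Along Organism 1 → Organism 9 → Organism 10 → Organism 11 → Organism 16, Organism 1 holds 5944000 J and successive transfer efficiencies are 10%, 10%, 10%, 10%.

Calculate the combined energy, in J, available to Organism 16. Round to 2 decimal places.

Via Organism 5: 297500 × 0.1 × 0.1 × 0.1 × 0.1 = 29.75 J
Via Organism 2: 704600 × 0.1 × 0.1 × 0.1 = 704.6 J
Via Organism 1: 5944000 × 0.1 × 0.1 × 0.1 × 0.1 = 594.4 J
Total at Organism 16: 29.75 + 704.6 + 594.4 = 1328.75 J

1328.75 J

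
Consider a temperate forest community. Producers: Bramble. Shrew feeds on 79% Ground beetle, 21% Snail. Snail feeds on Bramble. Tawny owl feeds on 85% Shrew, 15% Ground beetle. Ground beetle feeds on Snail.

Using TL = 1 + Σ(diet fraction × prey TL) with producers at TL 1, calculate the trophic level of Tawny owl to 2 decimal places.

Snail: 1 + 1 = 2
Ground beetle: 1 + 2 = 3
Shrew: 1 + (0.79×3 + 0.21×2) = 3.79
Tawny owl: 1 + (0.85×3.79 + 0.15×3) = 4.6715

4.67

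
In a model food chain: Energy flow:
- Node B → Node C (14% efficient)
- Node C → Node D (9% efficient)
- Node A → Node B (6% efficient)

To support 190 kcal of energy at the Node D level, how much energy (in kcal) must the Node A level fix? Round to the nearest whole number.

251323 kcal

Cumulative transfer efficiency: 0.06 × 0.14 × 0.09 = 0.000756
Node A energy = 190 / 0.000756 = 251323 kcal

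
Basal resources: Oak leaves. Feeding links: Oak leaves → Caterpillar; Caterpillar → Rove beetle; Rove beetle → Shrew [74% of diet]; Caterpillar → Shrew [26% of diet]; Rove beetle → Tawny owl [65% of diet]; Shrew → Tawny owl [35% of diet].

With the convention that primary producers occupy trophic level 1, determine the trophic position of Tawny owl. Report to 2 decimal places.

4.26

Caterpillar: 1 + 1 = 2
Rove beetle: 1 + 2 = 3
Shrew: 1 + (0.74×3 + 0.26×2) = 3.74
Tawny owl: 1 + (0.65×3 + 0.35×3.74) = 4.259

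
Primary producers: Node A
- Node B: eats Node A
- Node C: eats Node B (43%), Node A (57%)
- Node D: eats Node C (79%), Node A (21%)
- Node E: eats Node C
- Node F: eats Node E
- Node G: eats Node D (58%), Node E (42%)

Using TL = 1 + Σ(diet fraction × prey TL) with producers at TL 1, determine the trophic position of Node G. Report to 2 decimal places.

4.26

Node B: 1 + 1 = 2
Node C: 1 + (0.43×2 + 0.57×1) = 2.43
Node D: 1 + (0.79×2.43 + 0.21×1) = 3.1297
Node E: 1 + 2.43 = 3.43
Node F: 1 + 3.43 = 4.43
Node G: 1 + (0.58×3.1297 + 0.42×3.43) = 4.255826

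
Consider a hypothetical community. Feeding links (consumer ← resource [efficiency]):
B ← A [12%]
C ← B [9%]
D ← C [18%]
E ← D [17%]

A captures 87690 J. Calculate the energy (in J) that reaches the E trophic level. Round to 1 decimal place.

29.0 J

B: 87690 × 0.12 = 10522.8 J
C: 10522.8 × 0.09 = 947.052 J
D: 947.052 × 0.18 = 170.46936 J
E: 170.46936 × 0.17 = 28.9797912 J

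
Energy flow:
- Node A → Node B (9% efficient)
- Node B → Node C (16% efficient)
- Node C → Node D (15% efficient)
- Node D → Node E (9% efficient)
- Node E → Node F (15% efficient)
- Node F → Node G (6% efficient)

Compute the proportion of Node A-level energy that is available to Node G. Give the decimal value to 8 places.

0.00000175

Product of link efficiencies: 0.09 × 0.16 × 0.15 × 0.09 × 0.15 × 0.06 = 0.0000017496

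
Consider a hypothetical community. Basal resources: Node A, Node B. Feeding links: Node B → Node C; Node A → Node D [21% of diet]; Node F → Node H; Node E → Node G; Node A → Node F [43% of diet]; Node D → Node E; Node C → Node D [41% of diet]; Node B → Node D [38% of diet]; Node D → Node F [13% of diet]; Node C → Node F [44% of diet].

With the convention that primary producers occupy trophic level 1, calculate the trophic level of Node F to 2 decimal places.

Node C: 1 + 1 = 2
Node D: 1 + (0.21×1 + 0.38×1 + 0.41×2) = 2.41
Node E: 1 + 2.41 = 3.41
Node F: 1 + (0.13×2.41 + 0.44×2 + 0.43×1) = 2.6233
Node G: 1 + 3.41 = 4.41
Node H: 1 + 2.6233 = 3.6233

2.62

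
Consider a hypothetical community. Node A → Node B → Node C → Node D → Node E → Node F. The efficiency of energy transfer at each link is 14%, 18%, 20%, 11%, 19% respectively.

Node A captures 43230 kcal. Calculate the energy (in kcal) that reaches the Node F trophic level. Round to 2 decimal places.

4.55 kcal

Node B: 43230 × 0.14 = 6052.2 kcal
Node C: 6052.2 × 0.18 = 1089.396 kcal
Node D: 1089.396 × 0.2 = 217.8792 kcal
Node E: 217.8792 × 0.11 = 23.966712 kcal
Node F: 23.966712 × 0.19 = 4.55367528 kcal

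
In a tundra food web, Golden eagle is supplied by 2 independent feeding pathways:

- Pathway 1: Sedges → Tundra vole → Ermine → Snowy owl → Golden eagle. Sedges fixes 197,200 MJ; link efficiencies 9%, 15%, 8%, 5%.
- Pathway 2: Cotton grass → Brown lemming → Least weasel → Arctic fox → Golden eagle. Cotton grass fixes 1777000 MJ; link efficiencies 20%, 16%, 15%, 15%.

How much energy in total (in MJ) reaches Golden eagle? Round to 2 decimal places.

Pathway 1: 197200 × 0.09 × 0.15 × 0.08 × 0.05 = 10.6488 MJ
Pathway 2: 1777000 × 0.2 × 0.16 × 0.15 × 0.15 = 1279.44 MJ
Total at Golden eagle: 10.6488 + 1279.44 = 1290.0888 MJ

1290.09 MJ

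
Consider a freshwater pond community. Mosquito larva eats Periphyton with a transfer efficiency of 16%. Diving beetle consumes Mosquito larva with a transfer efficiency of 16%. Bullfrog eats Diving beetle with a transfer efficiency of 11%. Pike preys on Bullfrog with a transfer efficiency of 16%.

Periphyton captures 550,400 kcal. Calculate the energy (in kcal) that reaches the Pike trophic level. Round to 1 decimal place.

248.0 kcal

Mosquito larva: 550400 × 0.16 = 88064 kcal
Diving beetle: 88064 × 0.16 = 14090.24 kcal
Bullfrog: 14090.24 × 0.11 = 1549.9264 kcal
Pike: 1549.9264 × 0.16 = 247.988224 kcal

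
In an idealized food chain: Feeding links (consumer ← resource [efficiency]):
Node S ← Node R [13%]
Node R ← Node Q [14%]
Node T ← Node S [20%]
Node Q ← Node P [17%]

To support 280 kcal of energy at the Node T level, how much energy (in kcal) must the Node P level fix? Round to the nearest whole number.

Cumulative transfer efficiency: 0.17 × 0.14 × 0.13 × 0.2 = 0.0006188
Node P energy = 280 / 0.0006188 = 452489 kcal

452489 kcal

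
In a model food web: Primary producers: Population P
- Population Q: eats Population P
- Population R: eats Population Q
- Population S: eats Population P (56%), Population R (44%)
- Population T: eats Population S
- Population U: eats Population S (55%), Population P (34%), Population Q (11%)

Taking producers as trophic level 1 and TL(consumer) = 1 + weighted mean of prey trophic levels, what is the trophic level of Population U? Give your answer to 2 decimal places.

3.14

Population Q: 1 + 1 = 2
Population R: 1 + 2 = 3
Population S: 1 + (0.56×1 + 0.44×3) = 2.88
Population T: 1 + 2.88 = 3.88
Population U: 1 + (0.55×2.88 + 0.34×1 + 0.11×2) = 3.144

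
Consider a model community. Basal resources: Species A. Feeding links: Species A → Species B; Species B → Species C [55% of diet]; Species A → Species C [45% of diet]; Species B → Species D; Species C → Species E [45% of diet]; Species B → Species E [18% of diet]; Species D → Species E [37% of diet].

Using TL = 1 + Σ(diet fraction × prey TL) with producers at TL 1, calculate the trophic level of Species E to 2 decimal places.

3.62

Species B: 1 + 1 = 2
Species C: 1 + (0.55×2 + 0.45×1) = 2.55
Species D: 1 + 2 = 3
Species E: 1 + (0.45×2.55 + 0.18×2 + 0.37×3) = 3.6175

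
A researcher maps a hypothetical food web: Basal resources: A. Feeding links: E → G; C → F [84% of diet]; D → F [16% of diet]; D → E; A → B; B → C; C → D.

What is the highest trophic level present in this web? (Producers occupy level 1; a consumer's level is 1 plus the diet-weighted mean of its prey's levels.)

6

B: 1 + 1 = 2
C: 1 + 2 = 3
D: 1 + 3 = 4
E: 1 + 4 = 5
F: 1 + (0.84×3 + 0.16×4) = 4.16
G: 1 + 5 = 6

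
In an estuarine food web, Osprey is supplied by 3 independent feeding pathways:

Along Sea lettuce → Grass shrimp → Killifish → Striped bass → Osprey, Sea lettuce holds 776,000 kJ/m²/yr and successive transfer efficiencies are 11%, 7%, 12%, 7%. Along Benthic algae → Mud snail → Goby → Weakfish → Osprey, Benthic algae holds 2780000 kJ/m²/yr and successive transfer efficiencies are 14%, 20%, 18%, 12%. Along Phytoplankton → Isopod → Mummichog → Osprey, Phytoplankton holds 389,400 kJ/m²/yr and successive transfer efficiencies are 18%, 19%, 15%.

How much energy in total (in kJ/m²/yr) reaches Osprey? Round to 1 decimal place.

Via Sea lettuce: 776000 × 0.11 × 0.07 × 0.12 × 0.07 = 50.19168 kJ/m²/yr
Via Benthic algae: 2780000 × 0.14 × 0.2 × 0.18 × 0.12 = 1681.344 kJ/m²/yr
Via Phytoplankton: 389400 × 0.18 × 0.19 × 0.15 = 1997.622 kJ/m²/yr
Total at Osprey: 50.19168 + 1681.344 + 1997.622 = 3729.15768 kJ/m²/yr

3729.2 kJ/m²/yr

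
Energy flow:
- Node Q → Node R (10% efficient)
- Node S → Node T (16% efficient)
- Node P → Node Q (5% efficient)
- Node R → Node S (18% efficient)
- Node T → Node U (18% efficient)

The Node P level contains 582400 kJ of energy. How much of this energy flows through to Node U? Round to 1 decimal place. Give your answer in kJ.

15.1 kJ

Node Q: 582400 × 0.05 = 29120 kJ
Node R: 29120 × 0.1 = 2912 kJ
Node S: 2912 × 0.18 = 524.16 kJ
Node T: 524.16 × 0.16 = 83.8656 kJ
Node U: 83.8656 × 0.18 = 15.095808 kJ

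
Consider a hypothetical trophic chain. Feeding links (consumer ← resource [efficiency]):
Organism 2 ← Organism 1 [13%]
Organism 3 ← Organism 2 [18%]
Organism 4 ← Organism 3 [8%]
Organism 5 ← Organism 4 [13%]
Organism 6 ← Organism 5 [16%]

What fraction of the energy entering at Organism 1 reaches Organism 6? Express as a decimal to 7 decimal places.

Product of link efficiencies: 0.13 × 0.18 × 0.08 × 0.13 × 0.16 = 0.0000389376

0.0000389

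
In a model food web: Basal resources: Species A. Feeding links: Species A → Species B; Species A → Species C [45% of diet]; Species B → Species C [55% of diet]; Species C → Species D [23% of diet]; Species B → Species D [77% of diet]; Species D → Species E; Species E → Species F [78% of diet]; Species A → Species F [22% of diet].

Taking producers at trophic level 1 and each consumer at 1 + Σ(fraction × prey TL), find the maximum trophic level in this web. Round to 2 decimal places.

Species B: 1 + 1 = 2
Species C: 1 + (0.45×1 + 0.55×2) = 2.55
Species D: 1 + (0.23×2.55 + 0.77×2) = 3.1265
Species E: 1 + 3.1265 = 4.1265
Species F: 1 + (0.78×4.1265 + 0.22×1) = 4.43867

4.44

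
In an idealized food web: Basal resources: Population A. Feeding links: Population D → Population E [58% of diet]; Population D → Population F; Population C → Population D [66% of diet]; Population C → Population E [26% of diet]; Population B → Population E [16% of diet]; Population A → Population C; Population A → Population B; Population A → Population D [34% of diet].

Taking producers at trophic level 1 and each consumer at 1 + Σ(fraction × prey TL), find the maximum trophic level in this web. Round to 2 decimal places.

Population B: 1 + 1 = 2
Population C: 1 + 1 = 2
Population D: 1 + (0.34×1 + 0.66×2) = 2.66
Population E: 1 + (0.58×2.66 + 0.26×2 + 0.16×2) = 3.3828
Population F: 1 + 2.66 = 3.66

3.66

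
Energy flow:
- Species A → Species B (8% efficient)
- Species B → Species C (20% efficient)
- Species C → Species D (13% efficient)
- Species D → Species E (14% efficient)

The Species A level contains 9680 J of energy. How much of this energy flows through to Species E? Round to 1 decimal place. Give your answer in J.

2.8 J

Species B: 9680 × 0.08 = 774.4 J
Species C: 774.4 × 0.2 = 154.88 J
Species D: 154.88 × 0.13 = 20.1344 J
Species E: 20.1344 × 0.14 = 2.818816 J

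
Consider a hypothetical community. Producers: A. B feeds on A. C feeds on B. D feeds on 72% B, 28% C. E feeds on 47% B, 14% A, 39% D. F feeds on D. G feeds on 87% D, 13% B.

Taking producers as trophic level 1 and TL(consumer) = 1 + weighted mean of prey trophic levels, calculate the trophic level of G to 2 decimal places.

B: 1 + 1 = 2
C: 1 + 2 = 3
D: 1 + (0.72×2 + 0.28×3) = 3.28
E: 1 + (0.47×2 + 0.14×1 + 0.39×3.28) = 3.3592
F: 1 + 3.28 = 4.28
G: 1 + (0.87×3.28 + 0.13×2) = 4.1136

4.11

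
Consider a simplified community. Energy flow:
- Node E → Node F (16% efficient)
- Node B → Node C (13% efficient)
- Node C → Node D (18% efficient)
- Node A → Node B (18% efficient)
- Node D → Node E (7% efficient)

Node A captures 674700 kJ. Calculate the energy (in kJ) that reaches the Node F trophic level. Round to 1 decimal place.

31.8 kJ

Node B: 674700 × 0.18 = 121446 kJ
Node C: 121446 × 0.13 = 15787.98 kJ
Node D: 15787.98 × 0.18 = 2841.8364 kJ
Node E: 2841.8364 × 0.07 = 198.928548 kJ
Node F: 198.928548 × 0.16 = 31.82856768 kJ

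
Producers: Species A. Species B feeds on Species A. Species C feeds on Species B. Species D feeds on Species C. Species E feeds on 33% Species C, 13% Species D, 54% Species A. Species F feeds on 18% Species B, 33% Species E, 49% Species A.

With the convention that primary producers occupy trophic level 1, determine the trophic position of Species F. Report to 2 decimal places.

Species B: 1 + 1 = 2
Species C: 1 + 2 = 3
Species D: 1 + 3 = 4
Species E: 1 + (0.33×3 + 0.13×4 + 0.54×1) = 3.05
Species F: 1 + (0.18×2 + 0.33×3.05 + 0.49×1) = 2.8565

2.86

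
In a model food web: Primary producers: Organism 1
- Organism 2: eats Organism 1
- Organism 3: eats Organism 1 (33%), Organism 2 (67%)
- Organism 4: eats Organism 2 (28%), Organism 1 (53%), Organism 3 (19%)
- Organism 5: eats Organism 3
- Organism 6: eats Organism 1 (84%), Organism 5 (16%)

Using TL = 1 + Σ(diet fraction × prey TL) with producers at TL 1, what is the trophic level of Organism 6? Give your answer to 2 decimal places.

Organism 2: 1 + 1 = 2
Organism 3: 1 + (0.33×1 + 0.67×2) = 2.67
Organism 4: 1 + (0.28×2 + 0.53×1 + 0.19×2.67) = 2.5973
Organism 5: 1 + 2.67 = 3.67
Organism 6: 1 + (0.84×1 + 0.16×3.67) = 2.4272

2.43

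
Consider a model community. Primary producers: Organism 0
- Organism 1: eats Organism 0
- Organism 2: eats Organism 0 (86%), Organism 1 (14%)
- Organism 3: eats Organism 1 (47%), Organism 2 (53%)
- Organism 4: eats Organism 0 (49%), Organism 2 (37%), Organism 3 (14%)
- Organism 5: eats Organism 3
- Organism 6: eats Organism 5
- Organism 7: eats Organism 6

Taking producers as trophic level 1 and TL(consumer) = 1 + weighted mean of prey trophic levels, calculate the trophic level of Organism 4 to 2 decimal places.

2.71

Organism 1: 1 + 1 = 2
Organism 2: 1 + (0.86×1 + 0.14×2) = 2.14
Organism 3: 1 + (0.47×2 + 0.53×2.14) = 3.0742
Organism 4: 1 + (0.49×1 + 0.37×2.14 + 0.14×3.0742) = 2.712188
Organism 5: 1 + 3.0742 = 4.0742
Organism 6: 1 + 4.0742 = 5.0742
Organism 7: 1 + 5.0742 = 6.0742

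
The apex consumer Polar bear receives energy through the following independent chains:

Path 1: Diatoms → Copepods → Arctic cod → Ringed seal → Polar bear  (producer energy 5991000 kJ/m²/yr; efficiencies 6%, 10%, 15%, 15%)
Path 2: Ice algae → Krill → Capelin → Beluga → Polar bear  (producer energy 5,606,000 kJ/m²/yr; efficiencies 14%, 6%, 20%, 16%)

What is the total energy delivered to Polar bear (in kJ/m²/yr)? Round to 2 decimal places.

2315.68 kJ/m²/yr

Path 1: 5991000 × 0.06 × 0.1 × 0.15 × 0.15 = 808.785 kJ/m²/yr
Path 2: 5606000 × 0.14 × 0.06 × 0.2 × 0.16 = 1506.8928 kJ/m²/yr
Total at Polar bear: 808.785 + 1506.8928 = 2315.6778 kJ/m²/yr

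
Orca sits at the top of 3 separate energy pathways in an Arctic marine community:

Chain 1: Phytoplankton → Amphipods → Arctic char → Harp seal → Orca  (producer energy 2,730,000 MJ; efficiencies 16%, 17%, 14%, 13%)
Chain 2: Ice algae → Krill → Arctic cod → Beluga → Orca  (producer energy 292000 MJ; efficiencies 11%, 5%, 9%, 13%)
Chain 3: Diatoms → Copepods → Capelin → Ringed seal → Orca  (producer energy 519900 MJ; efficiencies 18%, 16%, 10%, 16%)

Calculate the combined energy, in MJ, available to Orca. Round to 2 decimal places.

1609.82 MJ

Chain 1: 2730000 × 0.16 × 0.17 × 0.14 × 0.13 = 1351.4592 MJ
Chain 2: 292000 × 0.11 × 0.05 × 0.09 × 0.13 = 18.7902 MJ
Chain 3: 519900 × 0.18 × 0.16 × 0.1 × 0.16 = 239.56992 MJ
Total at Orca: 1351.4592 + 18.7902 + 239.56992 = 1609.81932 MJ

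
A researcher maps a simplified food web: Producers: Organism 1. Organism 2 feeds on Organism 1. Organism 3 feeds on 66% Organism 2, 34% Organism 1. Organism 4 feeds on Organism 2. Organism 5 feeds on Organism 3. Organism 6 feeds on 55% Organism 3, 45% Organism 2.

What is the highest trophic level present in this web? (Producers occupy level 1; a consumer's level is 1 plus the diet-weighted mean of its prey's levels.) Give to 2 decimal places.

Organism 2: 1 + 1 = 2
Organism 3: 1 + (0.66×2 + 0.34×1) = 2.66
Organism 4: 1 + 2 = 3
Organism 5: 1 + 2.66 = 3.66
Organism 6: 1 + (0.55×2.66 + 0.45×2) = 3.363

3.66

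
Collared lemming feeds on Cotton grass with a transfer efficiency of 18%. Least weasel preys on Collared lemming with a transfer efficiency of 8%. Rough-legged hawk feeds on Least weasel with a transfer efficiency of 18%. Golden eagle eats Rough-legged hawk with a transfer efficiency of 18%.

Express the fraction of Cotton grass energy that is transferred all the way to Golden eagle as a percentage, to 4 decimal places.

Product of link efficiencies: 0.18 × 0.08 × 0.18 × 0.18 = 0.00046656
As a percentage: 0.00046656 × 100 = 0.0467%

0.0467%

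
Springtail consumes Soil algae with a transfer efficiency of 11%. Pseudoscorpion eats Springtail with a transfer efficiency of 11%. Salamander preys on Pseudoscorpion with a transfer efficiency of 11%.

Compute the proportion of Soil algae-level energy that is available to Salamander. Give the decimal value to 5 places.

Product of link efficiencies: 0.11 × 0.11 × 0.11 = 0.001331

0.00133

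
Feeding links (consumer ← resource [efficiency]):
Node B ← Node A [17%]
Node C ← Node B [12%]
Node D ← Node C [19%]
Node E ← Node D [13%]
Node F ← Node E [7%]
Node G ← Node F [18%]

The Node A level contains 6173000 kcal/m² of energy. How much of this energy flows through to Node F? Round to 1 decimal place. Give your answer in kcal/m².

217.7 kcal/m²

Node B: 6173000 × 0.17 = 1049410 kcal/m²
Node C: 1049410 × 0.12 = 125929.2 kcal/m²
Node D: 125929.2 × 0.19 = 23926.548 kcal/m²
Node E: 23926.548 × 0.13 = 3110.45124 kcal/m²
Node F: 3110.45124 × 0.07 = 217.7315868 kcal/m²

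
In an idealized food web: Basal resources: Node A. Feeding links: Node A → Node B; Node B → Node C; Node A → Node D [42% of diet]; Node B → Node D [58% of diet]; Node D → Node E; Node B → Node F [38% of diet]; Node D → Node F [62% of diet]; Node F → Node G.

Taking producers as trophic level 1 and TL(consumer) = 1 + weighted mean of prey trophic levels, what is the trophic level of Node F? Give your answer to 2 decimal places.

Node B: 1 + 1 = 2
Node C: 1 + 2 = 3
Node D: 1 + (0.42×1 + 0.58×2) = 2.58
Node E: 1 + 2.58 = 3.58
Node F: 1 + (0.38×2 + 0.62×2.58) = 3.3596
Node G: 1 + 3.3596 = 4.3596

3.36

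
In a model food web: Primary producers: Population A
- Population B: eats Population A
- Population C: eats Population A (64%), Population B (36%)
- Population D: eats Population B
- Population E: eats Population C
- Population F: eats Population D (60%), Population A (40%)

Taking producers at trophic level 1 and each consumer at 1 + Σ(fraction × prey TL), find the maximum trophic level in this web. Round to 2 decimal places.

Population B: 1 + 1 = 2
Population C: 1 + (0.64×1 + 0.36×2) = 2.36
Population D: 1 + 2 = 3
Population E: 1 + 2.36 = 3.36
Population F: 1 + (0.6×3 + 0.4×1) = 3.2

3.36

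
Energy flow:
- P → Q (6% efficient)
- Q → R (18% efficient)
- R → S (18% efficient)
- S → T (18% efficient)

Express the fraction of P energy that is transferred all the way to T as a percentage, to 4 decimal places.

Product of link efficiencies: 0.06 × 0.18 × 0.18 × 0.18 = 0.00034992
As a percentage: 0.00034992 × 100 = 0.0350%

0.0350%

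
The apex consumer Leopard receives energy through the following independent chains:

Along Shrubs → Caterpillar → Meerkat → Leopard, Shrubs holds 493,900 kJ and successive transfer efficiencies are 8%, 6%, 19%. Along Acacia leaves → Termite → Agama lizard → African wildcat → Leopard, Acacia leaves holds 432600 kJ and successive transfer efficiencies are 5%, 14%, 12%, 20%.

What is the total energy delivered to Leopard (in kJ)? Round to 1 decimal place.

523.1 kJ

Via Shrubs: 493900 × 0.08 × 0.06 × 0.19 = 450.4368 kJ
Via Acacia leaves: 432600 × 0.05 × 0.14 × 0.12 × 0.2 = 72.6768 kJ
Total at Leopard: 450.4368 + 72.6768 = 523.1136 kJ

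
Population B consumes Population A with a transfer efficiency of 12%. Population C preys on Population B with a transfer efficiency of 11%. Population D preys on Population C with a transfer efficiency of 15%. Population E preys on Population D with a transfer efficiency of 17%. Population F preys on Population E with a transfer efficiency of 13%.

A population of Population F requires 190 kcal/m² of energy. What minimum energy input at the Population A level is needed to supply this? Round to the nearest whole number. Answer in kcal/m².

Cumulative transfer efficiency: 0.12 × 0.11 × 0.15 × 0.17 × 0.13 = 0.000043758
Population A energy = 190 / 0.000043758 = 4342063 kcal/m²

4342063 kcal/m²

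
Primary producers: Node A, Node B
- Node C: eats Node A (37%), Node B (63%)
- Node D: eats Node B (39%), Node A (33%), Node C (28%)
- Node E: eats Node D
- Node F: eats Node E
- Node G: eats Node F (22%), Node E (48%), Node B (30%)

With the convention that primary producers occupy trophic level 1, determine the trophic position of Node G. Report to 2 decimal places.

Node C: 1 + (0.37×1 + 0.63×1) = 2
Node D: 1 + (0.39×1 + 0.33×1 + 0.28×2) = 2.28
Node E: 1 + 2.28 = 3.28
Node F: 1 + 3.28 = 4.28
Node G: 1 + (0.22×4.28 + 0.48×3.28 + 0.3×1) = 3.816

3.82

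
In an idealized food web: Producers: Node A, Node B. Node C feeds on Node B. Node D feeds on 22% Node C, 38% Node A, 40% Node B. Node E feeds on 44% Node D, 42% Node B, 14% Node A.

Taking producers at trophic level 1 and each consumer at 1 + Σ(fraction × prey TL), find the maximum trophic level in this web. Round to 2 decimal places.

2.54

Node C: 1 + 1 = 2
Node D: 1 + (0.22×2 + 0.38×1 + 0.4×1) = 2.22
Node E: 1 + (0.44×2.22 + 0.42×1 + 0.14×1) = 2.5368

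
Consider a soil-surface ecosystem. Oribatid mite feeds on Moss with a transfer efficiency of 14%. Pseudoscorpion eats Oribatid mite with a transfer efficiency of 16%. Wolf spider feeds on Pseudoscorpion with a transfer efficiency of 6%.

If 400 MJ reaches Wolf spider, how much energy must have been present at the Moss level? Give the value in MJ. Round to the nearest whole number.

297619 MJ

Cumulative transfer efficiency: 0.14 × 0.16 × 0.06 = 0.001344
Moss energy = 400 / 0.001344 = 297619 MJ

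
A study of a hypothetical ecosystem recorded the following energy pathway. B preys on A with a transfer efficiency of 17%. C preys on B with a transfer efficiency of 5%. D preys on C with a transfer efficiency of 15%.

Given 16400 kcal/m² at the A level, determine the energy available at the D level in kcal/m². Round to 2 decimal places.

B: 16400 × 0.17 = 2788 kcal/m²
C: 2788 × 0.05 = 139.4 kcal/m²
D: 139.4 × 0.15 = 20.91 kcal/m²

20.91 kcal/m²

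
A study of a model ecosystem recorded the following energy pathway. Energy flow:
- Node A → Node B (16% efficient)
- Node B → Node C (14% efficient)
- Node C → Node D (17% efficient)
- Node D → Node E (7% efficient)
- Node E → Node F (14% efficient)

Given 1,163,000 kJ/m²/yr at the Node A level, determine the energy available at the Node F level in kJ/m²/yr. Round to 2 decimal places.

43.40 kJ/m²/yr

Node B: 1163000 × 0.16 = 186080 kJ/m²/yr
Node C: 186080 × 0.14 = 26051.2 kJ/m²/yr
Node D: 26051.2 × 0.17 = 4428.704 kJ/m²/yr
Node E: 4428.704 × 0.07 = 310.00928 kJ/m²/yr
Node F: 310.00928 × 0.14 = 43.4012992 kJ/m²/yr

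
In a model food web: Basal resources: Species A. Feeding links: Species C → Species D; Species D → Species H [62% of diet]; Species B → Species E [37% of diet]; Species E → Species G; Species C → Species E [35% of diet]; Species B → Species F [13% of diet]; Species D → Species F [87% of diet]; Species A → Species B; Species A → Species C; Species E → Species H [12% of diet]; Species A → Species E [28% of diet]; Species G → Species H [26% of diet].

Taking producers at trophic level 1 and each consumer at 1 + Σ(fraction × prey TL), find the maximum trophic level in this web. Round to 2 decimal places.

4.15

Species B: 1 + 1 = 2
Species C: 1 + 1 = 2
Species D: 1 + 2 = 3
Species E: 1 + (0.28×1 + 0.35×2 + 0.37×2) = 2.72
Species F: 1 + (0.13×2 + 0.87×3) = 3.87
Species G: 1 + 2.72 = 3.72
Species H: 1 + (0.12×2.72 + 0.62×3 + 0.26×3.72) = 4.1536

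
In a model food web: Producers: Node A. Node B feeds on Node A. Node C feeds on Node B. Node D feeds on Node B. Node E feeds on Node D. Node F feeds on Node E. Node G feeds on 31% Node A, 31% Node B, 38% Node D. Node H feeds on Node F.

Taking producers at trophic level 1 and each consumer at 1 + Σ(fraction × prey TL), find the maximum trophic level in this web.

Node B: 1 + 1 = 2
Node C: 1 + 2 = 3
Node D: 1 + 2 = 3
Node E: 1 + 3 = 4
Node F: 1 + 4 = 5
Node G: 1 + (0.31×1 + 0.31×2 + 0.38×3) = 3.07
Node H: 1 + 5 = 6

6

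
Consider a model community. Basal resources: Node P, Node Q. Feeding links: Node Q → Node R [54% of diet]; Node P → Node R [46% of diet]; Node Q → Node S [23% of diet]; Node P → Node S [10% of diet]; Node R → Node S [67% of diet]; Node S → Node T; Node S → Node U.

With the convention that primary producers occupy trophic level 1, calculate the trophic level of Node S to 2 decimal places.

2.67

Node R: 1 + (0.54×1 + 0.46×1) = 2
Node S: 1 + (0.23×1 + 0.1×1 + 0.67×2) = 2.67
Node T: 1 + 2.67 = 3.67
Node U: 1 + 2.67 = 3.67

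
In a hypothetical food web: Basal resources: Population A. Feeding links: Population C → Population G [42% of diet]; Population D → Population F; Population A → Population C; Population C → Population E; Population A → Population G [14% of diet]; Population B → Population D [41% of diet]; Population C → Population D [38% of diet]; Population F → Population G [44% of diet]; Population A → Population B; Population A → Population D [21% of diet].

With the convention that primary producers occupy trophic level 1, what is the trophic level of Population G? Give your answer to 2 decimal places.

Population B: 1 + 1 = 2
Population C: 1 + 1 = 2
Population D: 1 + (0.41×2 + 0.21×1 + 0.38×2) = 2.79
Population E: 1 + 2 = 3
Population F: 1 + 2.79 = 3.79
Population G: 1 + (0.14×1 + 0.44×3.79 + 0.42×2) = 3.6476

3.65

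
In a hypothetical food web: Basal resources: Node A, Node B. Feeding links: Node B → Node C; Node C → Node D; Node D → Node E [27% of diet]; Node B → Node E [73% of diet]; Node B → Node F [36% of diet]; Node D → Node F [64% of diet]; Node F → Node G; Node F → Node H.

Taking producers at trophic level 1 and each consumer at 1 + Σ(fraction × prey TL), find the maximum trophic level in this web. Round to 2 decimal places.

Node C: 1 + 1 = 2
Node D: 1 + 2 = 3
Node E: 1 + (0.27×3 + 0.73×1) = 2.54
Node F: 1 + (0.36×1 + 0.64×3) = 3.28
Node G: 1 + 3.28 = 4.28
Node H: 1 + 3.28 = 4.28

4.28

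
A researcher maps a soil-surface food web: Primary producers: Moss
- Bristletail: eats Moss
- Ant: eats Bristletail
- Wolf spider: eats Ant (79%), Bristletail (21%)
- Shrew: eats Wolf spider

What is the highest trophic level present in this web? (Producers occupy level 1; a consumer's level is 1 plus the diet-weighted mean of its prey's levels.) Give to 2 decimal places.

Bristletail: 1 + 1 = 2
Ant: 1 + 2 = 3
Wolf spider: 1 + (0.79×3 + 0.21×2) = 3.79
Shrew: 1 + 3.79 = 4.79

4.79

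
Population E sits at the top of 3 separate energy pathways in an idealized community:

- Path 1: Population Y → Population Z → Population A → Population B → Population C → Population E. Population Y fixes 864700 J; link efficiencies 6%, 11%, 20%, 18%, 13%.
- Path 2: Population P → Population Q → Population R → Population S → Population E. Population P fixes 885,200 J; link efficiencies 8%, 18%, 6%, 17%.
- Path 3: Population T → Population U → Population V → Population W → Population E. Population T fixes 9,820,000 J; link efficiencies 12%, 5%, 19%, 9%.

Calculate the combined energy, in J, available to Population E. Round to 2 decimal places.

Path 1: 864700 × 0.06 × 0.11 × 0.2 × 0.18 × 0.13 = 26.7088536 J
Path 2: 885200 × 0.08 × 0.18 × 0.06 × 0.17 = 130.018176 J
Path 3: 9820000 × 0.12 × 0.05 × 0.19 × 0.09 = 1007.532 J
Total at Population E: 26.7088536 + 130.018176 + 1007.532 = 1164.2590296 J

1164.26 J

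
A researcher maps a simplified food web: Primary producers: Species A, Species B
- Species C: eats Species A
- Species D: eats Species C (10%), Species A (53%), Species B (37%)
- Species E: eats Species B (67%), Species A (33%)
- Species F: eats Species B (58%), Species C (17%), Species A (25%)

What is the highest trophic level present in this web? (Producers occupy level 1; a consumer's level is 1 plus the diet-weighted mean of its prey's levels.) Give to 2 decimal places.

2.17

Species C: 1 + 1 = 2
Species D: 1 + (0.1×2 + 0.53×1 + 0.37×1) = 2.1
Species E: 1 + (0.67×1 + 0.33×1) = 2
Species F: 1 + (0.58×1 + 0.17×2 + 0.25×1) = 2.17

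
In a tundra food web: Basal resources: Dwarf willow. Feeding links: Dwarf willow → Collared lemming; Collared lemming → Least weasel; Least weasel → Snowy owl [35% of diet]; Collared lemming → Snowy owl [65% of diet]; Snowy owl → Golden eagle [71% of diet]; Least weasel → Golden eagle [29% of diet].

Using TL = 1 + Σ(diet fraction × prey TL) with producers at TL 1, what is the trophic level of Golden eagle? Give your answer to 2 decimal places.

Collared lemming: 1 + 1 = 2
Least weasel: 1 + 2 = 3
Snowy owl: 1 + (0.35×3 + 0.65×2) = 3.35
Golden eagle: 1 + (0.71×3.35 + 0.29×3) = 4.2485

4.25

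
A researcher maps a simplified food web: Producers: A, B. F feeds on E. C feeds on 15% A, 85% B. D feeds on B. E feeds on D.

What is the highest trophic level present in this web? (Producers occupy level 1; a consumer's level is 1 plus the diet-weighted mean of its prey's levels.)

C: 1 + (0.15×1 + 0.85×1) = 2
D: 1 + 1 = 2
E: 1 + 2 = 3
F: 1 + 3 = 4

4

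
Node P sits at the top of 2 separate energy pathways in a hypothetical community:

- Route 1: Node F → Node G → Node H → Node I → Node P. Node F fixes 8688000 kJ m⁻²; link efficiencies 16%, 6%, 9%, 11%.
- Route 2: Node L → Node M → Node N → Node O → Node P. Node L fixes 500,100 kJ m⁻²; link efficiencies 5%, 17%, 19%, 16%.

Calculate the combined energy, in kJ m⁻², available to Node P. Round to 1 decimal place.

Route 1: 8688000 × 0.16 × 0.06 × 0.09 × 0.11 = 825.70752 kJ m⁻²
Route 2: 500100 × 0.05 × 0.17 × 0.19 × 0.16 = 129.22584 kJ m⁻²
Total at Node P: 825.70752 + 129.22584 = 954.93336 kJ m⁻²

954.9 kJ m⁻²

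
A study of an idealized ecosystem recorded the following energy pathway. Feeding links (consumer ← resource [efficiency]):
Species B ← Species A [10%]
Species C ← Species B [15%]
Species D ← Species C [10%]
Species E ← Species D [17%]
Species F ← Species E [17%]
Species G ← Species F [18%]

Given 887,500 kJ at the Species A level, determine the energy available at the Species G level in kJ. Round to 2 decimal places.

6.93 kJ

Species B: 887500 × 0.1 = 88750 kJ
Species C: 88750 × 0.15 = 13312.5 kJ
Species D: 13312.5 × 0.1 = 1331.25 kJ
Species E: 1331.25 × 0.17 = 226.3125 kJ
Species F: 226.3125 × 0.17 = 38.473125 kJ
Species G: 38.473125 × 0.18 = 6.9251625 kJ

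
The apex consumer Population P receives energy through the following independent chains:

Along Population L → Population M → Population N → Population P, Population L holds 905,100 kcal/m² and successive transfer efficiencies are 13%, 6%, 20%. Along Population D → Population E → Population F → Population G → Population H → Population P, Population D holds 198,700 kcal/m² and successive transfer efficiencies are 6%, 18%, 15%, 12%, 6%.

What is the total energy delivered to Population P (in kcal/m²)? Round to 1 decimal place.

1414.3 kcal/m²

Via Population L: 905100 × 0.13 × 0.06 × 0.2 = 1411.956 kcal/m²
Via Population D: 198700 × 0.06 × 0.18 × 0.15 × 0.12 × 0.06 = 2.3176368 kcal/m²
Total at Population P: 1411.956 + 2.3176368 = 1414.2736368 kcal/m²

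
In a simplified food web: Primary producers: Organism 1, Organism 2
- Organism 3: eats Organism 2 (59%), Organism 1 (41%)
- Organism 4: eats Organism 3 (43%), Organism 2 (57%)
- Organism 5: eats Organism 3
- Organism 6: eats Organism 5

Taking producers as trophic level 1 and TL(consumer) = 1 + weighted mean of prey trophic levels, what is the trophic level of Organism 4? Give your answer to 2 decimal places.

Organism 3: 1 + (0.59×1 + 0.41×1) = 2
Organism 4: 1 + (0.43×2 + 0.57×1) = 2.43
Organism 5: 1 + 2 = 3
Organism 6: 1 + 3 = 4

2.43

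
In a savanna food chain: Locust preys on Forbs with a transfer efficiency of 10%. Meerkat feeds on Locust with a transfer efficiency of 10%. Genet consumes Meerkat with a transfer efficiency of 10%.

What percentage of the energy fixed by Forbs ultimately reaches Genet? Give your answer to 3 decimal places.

0.100%

Product of link efficiencies: 0.1 × 0.1 × 0.1 = 0.001
As a percentage: 0.001 × 100 = 0.100%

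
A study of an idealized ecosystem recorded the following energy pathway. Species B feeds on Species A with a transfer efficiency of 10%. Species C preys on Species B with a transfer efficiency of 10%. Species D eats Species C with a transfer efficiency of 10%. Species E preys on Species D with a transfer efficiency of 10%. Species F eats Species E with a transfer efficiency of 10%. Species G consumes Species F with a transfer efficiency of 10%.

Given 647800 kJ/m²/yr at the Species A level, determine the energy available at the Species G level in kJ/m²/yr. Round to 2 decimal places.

Species B: 647800 × 0.1 = 64780 kJ/m²/yr
Species C: 64780 × 0.1 = 6478 kJ/m²/yr
Species D: 6478 × 0.1 = 647.8 kJ/m²/yr
Species E: 647.8 × 0.1 = 64.78 kJ/m²/yr
Species F: 64.78 × 0.1 = 6.478 kJ/m²/yr
Species G: 6.478 × 0.1 = 0.6478 kJ/m²/yr

0.65 kJ/m²/yr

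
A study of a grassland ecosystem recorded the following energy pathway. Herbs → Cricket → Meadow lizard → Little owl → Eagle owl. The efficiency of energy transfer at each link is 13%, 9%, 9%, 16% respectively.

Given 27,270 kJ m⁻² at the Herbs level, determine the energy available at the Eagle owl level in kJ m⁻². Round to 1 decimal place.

Cricket: 27270 × 0.13 = 3545.1 kJ m⁻²
Meadow lizard: 3545.1 × 0.09 = 319.059 kJ m⁻²
Little owl: 319.059 × 0.09 = 28.71531 kJ m⁻²
Eagle owl: 28.71531 × 0.16 = 4.5944496 kJ m⁻²

4.6 kJ m⁻²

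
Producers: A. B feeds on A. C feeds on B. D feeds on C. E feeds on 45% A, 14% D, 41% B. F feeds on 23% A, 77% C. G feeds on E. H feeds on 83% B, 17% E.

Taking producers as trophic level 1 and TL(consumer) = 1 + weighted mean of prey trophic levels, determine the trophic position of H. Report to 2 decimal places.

B: 1 + 1 = 2
C: 1 + 2 = 3
D: 1 + 3 = 4
E: 1 + (0.45×1 + 0.14×4 + 0.41×2) = 2.83
F: 1 + (0.23×1 + 0.77×3) = 3.54
G: 1 + 2.83 = 3.83
H: 1 + (0.83×2 + 0.17×2.83) = 3.1411

3.14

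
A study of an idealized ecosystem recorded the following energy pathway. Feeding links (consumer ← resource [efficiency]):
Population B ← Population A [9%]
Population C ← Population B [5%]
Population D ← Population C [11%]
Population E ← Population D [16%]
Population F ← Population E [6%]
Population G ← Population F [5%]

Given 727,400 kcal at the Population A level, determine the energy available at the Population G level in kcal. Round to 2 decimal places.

Population B: 727400 × 0.09 = 65466 kcal
Population C: 65466 × 0.05 = 3273.3 kcal
Population D: 3273.3 × 0.11 = 360.063 kcal
Population E: 360.063 × 0.16 = 57.61008 kcal
Population F: 57.61008 × 0.06 = 3.4566048 kcal
Population G: 3.4566048 × 0.05 = 0.17283024 kcal

0.17 kcal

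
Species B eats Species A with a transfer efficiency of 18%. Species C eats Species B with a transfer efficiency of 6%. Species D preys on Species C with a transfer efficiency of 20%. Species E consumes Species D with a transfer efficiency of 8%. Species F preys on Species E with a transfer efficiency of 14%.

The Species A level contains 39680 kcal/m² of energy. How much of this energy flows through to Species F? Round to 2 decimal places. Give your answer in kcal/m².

Species B: 39680 × 0.18 = 7142.4 kcal/m²
Species C: 7142.4 × 0.06 = 428.544 kcal/m²
Species D: 428.544 × 0.2 = 85.7088 kcal/m²
Species E: 85.7088 × 0.08 = 6.856704 kcal/m²
Species F: 6.856704 × 0.14 = 0.95993856 kcal/m²

0.96 kcal/m²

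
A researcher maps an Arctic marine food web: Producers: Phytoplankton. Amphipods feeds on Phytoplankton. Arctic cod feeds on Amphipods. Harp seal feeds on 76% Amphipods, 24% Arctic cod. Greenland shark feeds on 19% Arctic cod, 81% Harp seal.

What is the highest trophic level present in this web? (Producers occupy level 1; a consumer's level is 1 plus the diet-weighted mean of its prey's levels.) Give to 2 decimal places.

4.19

Amphipods: 1 + 1 = 2
Arctic cod: 1 + 2 = 3
Harp seal: 1 + (0.76×2 + 0.24×3) = 3.24
Greenland shark: 1 + (0.19×3 + 0.81×3.24) = 4.1944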